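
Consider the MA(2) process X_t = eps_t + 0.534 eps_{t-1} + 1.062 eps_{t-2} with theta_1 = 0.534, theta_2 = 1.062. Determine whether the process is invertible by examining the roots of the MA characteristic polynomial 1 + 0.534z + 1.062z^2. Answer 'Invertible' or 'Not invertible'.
\text{Not invertible}

The MA(q) characteristic polynomial is P(z) = 1 + 0.534z + 1.062z^2.
Invertibility requires all roots to lie outside the unit circle, i.e. |z| > 1 for every root.
Set 1 + (0.534) z + (1.062) z^2 = 0, i.e. a z^2 + b z + c = 0 with a = 1.062, b = 0.534, c = 1.
Discriminant D = b^2 - 4ac = (0.534)^2 - 4*(1.062)*1 = 0.285156 - (4.248) = -3.962844.
D < 0, so the roots are the complex-conjugate pair z = (-b +/- i sqrt(-D)) / (2a) = -0.2514 +/- 0.9372i.
For a conjugate pair |z|^2 = z * conj(z) = (product of roots) = c/a = 1/(1.062) = 0.94162, so |z| = sqrt(0.94162) = 0.9704 for both roots.
Moduli of all roots: 0.9704, 0.9704.
All moduli strictly greater than 1? No.
Verdict: Not invertible.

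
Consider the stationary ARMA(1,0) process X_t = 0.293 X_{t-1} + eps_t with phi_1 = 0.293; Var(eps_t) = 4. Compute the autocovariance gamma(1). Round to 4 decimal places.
\gamma(1) = 1.2821

Multiply the model equation by X_{t-k} and take expectations. With theta_0 = psi_0 = 1 and psi_j the MA(infinity) weights, this gives
  gamma(k) - sum_i phi_i gamma(k-i) = c_k,
  c_k = sigma^2 * sum_{j=k..q} theta_j psi_{j-k}   (c_k = 0 for k > q),
using gamma(-m) = gamma(m).
Pure AR (q = 0): c_0 = sigma^2 = 4, c_k = 0 for k >= 1.
Equations for k = 0 and k = 1 (AR order 1):
  gamma(0) = phi_1 gamma(1) + c_0
  gamma(1) = phi_1 gamma(0) + c_1
Substituting the second into the first: gamma(0) (1 - phi_1^2) = c_0 + phi_1 c_1, so
  gamma(0) = c_0 / (1 - phi_1^2) = 4 / (1 - (0.293)^2) = 4 / 0.914151 = 4.375645.
  gamma(1) = phi_1 gamma(0) = (0.293)(4.375645) = 1.282064.
Therefore gamma(1) = 1.2821 (to 4 decimal places).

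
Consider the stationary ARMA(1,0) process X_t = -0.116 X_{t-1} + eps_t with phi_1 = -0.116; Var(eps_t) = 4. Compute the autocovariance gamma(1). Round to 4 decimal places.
\gamma(1) = -0.4703

Multiply the model equation by X_{t-k} and take expectations. With theta_0 = psi_0 = 1 and psi_j the MA(infinity) weights, this gives
  gamma(k) - sum_i phi_i gamma(k-i) = c_k,
  c_k = sigma^2 * sum_{j=k..q} theta_j psi_{j-k}   (c_k = 0 for k > q),
using gamma(-m) = gamma(m).
Pure AR (q = 0): c_0 = sigma^2 = 4, c_k = 0 for k >= 1.
Equations for k = 0 and k = 1 (AR order 1):
  gamma(0) = phi_1 gamma(1) + c_0
  gamma(1) = phi_1 gamma(0) + c_1
Substituting the second into the first: gamma(0) (1 - phi_1^2) = c_0 + phi_1 c_1, so
  gamma(0) = c_0 / (1 - phi_1^2) = 4 / (1 - (-0.116)^2) = 4 / 0.986544 = 4.054558.
  gamma(1) = phi_1 gamma(0) = (-0.116)(4.054558) = -0.470329.
Therefore gamma(1) = -0.4703 (to 4 decimal places).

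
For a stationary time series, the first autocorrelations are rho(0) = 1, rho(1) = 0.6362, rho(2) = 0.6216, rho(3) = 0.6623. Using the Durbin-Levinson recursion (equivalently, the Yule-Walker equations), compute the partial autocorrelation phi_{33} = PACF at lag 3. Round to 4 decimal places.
\phi_{33} = 0.3470

The PACF at lag k is phi_{kk}, the last component of the solution
to the Yule-Walker system G_k phi = r_k where
  (G_k)_{ij} = rho(|i - j|), (r_k)_i = rho(i), i,j = 1..k.
Equivalently, Durbin-Levinson gives phi_{kk} iteratively:
  phi_{11} = rho(1)
  phi_{kk} = [rho(k) - sum_{j=1..k-1} phi_{k-1,j} rho(k-j)]
            / [1 - sum_{j=1..k-1} phi_{k-1,j} rho(j)],
  phi_{k,j} = phi_{k-1,j} - phi_{kk} phi_{k-1,k-j},  j = 1..k-1.
Step k = 1:
  phi_11 = rho(1) = 0.6362.
Step k = 2:
  phi_22 = [rho(2) - phi_11 rho(1)] / [1 - phi_11 rho(1)] = [0.6216 - (0.6362)(0.6362)] / [1 - (0.6362)(0.6362)]
         = 0.21684956 / 0.59524956 = 0.3643.
  Update: phi_21 = phi_11 - phi_22 phi_11 = 0.6362 - (0.3643)(0.6362) = 0.404432.
Step k = 3:
  phi_33 = [rho(3) - phi_21 rho(2) - phi_22 rho(1)] / [1 - phi_21 rho(1) - phi_22 rho(2)]
    numerator   = 0.6623 - (0.404432)(0.6216) - (0.3643)(0.6362) = 0.17913714
    denominator = 1 - (0.404432)(0.6362) - (0.3643)(0.6216) = 0.51625121
  phi_33 = 0.17913714 / 0.51625121 = 0.347.
Therefore phi_{33} = 0.3470.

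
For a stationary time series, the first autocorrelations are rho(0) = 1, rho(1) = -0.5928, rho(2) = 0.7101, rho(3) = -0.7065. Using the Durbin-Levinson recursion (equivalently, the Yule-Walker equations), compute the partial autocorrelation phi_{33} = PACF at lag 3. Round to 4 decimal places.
\phi_{33} = -0.4232

The PACF at lag k is phi_{kk}, the last component of the solution
to the Yule-Walker system G_k phi = r_k where
  (G_k)_{ij} = rho(|i - j|), (r_k)_i = rho(i), i,j = 1..k.
Equivalently, Durbin-Levinson gives phi_{kk} iteratively:
  phi_{11} = rho(1)
  phi_{kk} = [rho(k) - sum_{j=1..k-1} phi_{k-1,j} rho(k-j)]
            / [1 - sum_{j=1..k-1} phi_{k-1,j} rho(j)],
  phi_{k,j} = phi_{k-1,j} - phi_{kk} phi_{k-1,k-j},  j = 1..k-1.
Step k = 1:
  phi_11 = rho(1) = -0.5928.
Step k = 2:
  phi_22 = [rho(2) - phi_11 rho(1)] / [1 - phi_11 rho(1)] = [0.7101 - (-0.5928)(-0.5928)] / [1 - (-0.5928)(-0.5928)]
         = 0.35868816 / 0.64858816 = 0.553029.
  Update: phi_21 = phi_11 - phi_22 phi_11 = -0.5928 - (0.553029)(-0.5928) = -0.264964.
Step k = 3:
  phi_33 = [rho(3) - phi_21 rho(2) - phi_22 rho(1)] / [1 - phi_21 rho(1) - phi_22 rho(2)]
    numerator   = -0.7065 - (-0.264964)(0.7101) - (0.553029)(-0.5928) = -0.19051316
    denominator = 1 - (-0.264964)(-0.5928) - (0.553029)(0.7101) = 0.45022315
  phi_33 = -0.19051316 / 0.45022315 = -0.4232.
Therefore phi_{33} = -0.4232.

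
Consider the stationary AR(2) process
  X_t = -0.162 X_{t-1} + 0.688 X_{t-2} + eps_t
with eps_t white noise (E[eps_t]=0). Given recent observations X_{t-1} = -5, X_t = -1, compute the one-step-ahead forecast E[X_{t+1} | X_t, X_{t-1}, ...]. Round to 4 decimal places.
E[X_{t+1} \mid \mathcal F_t] = -3.2780

For an AR(p) model X_t = c + sum_i phi_i X_{t-i} + eps_t, the
one-step-ahead conditional mean is
  E[X_{t+1} | X_t, ...] = c + sum_i phi_i X_{t+1-i}.
Substitute known values:
  E[X_{t+1} | ...] = (-0.162) * (-1) + (0.688) * (-5)
                   = -3.2780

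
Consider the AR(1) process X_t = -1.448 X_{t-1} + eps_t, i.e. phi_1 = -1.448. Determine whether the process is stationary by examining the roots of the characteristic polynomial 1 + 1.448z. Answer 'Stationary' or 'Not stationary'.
\text{Not stationary}

The AR(p) characteristic polynomial is P(z) = 1 + 1.448z.
Stationarity requires all roots to lie outside the unit circle, i.e. |z| > 1 for every root.
This is linear in z: 1 + (1.448) z = 0  =>  z = -1/(1.448) = -0.690608,  |z| = 0.690608.
Moduli of all roots: 0.6906.
All moduli strictly greater than 1? No.
Verdict: Not stationary.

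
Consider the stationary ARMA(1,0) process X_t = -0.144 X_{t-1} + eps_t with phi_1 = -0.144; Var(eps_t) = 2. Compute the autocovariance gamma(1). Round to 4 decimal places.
\gamma(1) = -0.2941

Multiply the model equation by X_{t-k} and take expectations. With theta_0 = psi_0 = 1 and psi_j the MA(infinity) weights, this gives
  gamma(k) - sum_i phi_i gamma(k-i) = c_k,
  c_k = sigma^2 * sum_{j=k..q} theta_j psi_{j-k}   (c_k = 0 for k > q),
using gamma(-m) = gamma(m).
Pure AR (q = 0): c_0 = sigma^2 = 2, c_k = 0 for k >= 1.
Equations for k = 0 and k = 1 (AR order 1):
  gamma(0) = phi_1 gamma(1) + c_0
  gamma(1) = phi_1 gamma(0) + c_1
Substituting the second into the first: gamma(0) (1 - phi_1^2) = c_0 + phi_1 c_1, so
  gamma(0) = c_0 / (1 - phi_1^2) = 2 / (1 - (-0.144)^2) = 2 / 0.979264 = 2.04235.
  gamma(1) = phi_1 gamma(0) = (-0.144)(2.04235) = -0.294098.
Therefore gamma(1) = -0.2941 (to 4 decimal places).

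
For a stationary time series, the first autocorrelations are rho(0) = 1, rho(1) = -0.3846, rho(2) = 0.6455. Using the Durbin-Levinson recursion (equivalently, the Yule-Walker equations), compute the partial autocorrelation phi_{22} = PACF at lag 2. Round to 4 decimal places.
\phi_{22} = 0.5840

The PACF at lag k is phi_{kk}, the last component of the solution
to the Yule-Walker system G_k phi = r_k where
  (G_k)_{ij} = rho(|i - j|), (r_k)_i = rho(i), i,j = 1..k.
Equivalently, Durbin-Levinson gives phi_{kk} iteratively:
  phi_{11} = rho(1)
  phi_{kk} = [rho(k) - sum_{j=1..k-1} phi_{k-1,j} rho(k-j)]
            / [1 - sum_{j=1..k-1} phi_{k-1,j} rho(j)],
  phi_{k,j} = phi_{k-1,j} - phi_{kk} phi_{k-1,k-j},  j = 1..k-1.
Step k = 1:
  phi_11 = rho(1) = -0.3846.
Step k = 2:
  phi_22 = [rho(2) - phi_11 rho(1)] / [1 - phi_11 rho(1)] = [0.6455 - (-0.3846)(-0.3846)] / [1 - (-0.3846)(-0.3846)]
         = 0.49758284 / 0.85208284 = 0.584.
Therefore phi_{22} = 0.5840.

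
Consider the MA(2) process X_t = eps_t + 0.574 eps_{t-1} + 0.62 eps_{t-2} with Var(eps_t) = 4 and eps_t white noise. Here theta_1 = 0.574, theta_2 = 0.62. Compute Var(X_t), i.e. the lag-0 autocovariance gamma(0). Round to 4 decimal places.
\gamma(0) = 6.8555

For an MA(q) process X_t = eps_t + sum_i theta_i eps_{t-i} with
Var(eps_t) = sigma^2, the variance is
  gamma(0) = sigma^2 * (1 + sum_i theta_i^2).
  sum_i theta_i^2 = (0.574)^2 + (0.62)^2 = 0.329476 + 0.3844 = 0.713876.
  gamma(0) = 4 * (1 + 0.713876) = 4 * 1.713876 = 6.855504, which rounds to 6.8555.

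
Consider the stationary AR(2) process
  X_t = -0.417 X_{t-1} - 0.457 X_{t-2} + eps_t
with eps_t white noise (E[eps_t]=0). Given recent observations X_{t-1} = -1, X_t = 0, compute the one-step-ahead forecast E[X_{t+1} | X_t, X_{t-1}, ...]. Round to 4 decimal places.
E[X_{t+1} \mid \mathcal F_t] = 0.4570

For an AR(p) model X_t = c + sum_i phi_i X_{t-i} + eps_t, the
one-step-ahead conditional mean is
  E[X_{t+1} | X_t, ...] = c + sum_i phi_i X_{t+1-i}.
Substitute known values:
  E[X_{t+1} | ...] = (-0.417) * (0) + (-0.457) * (-1)
                   = 0.4570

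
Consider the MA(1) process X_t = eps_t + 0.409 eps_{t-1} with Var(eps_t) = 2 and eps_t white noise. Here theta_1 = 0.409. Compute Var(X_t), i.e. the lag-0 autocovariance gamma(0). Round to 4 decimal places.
\gamma(0) = 2.3346

For an MA(q) process X_t = eps_t + sum_i theta_i eps_{t-i} with
Var(eps_t) = sigma^2, the variance is
  gamma(0) = sigma^2 * (1 + sum_i theta_i^2).
  sum_i theta_i^2 = (0.409)^2 = 0.167281.
  gamma(0) = 2 * (1 + 0.167281) = 2 * 1.167281 = 2.334562, which rounds to 2.3346.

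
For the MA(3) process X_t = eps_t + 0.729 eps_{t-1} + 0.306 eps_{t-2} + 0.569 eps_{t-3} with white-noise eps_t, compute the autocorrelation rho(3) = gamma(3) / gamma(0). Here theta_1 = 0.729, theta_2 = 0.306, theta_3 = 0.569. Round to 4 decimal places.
\rho(3) = 0.2920

For an MA(q) process with theta_0 = 1, the autocovariance is
  gamma(k) = sigma^2 * sum_{i=0..q-k} theta_i * theta_{i+k},
and rho(k) = gamma(k) / gamma(0). Sigma^2 cancels.
  numerator   = (1)*(0.569) = 0.569.
  denominator = (1)^2 + (0.729)^2 + (0.306)^2 + (0.569)^2 = 1.948838.
  rho(3) = 0.569 / 1.948838 = 0.2920.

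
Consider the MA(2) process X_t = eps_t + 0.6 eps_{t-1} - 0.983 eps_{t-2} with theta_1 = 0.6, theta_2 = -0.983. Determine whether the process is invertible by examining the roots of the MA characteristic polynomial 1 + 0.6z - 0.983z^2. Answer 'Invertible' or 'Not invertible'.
\text{Not invertible}

The MA(q) characteristic polynomial is P(z) = 1 + 0.6z - 0.983z^2.
Invertibility requires all roots to lie outside the unit circle, i.e. |z| > 1 for every root.
Set 1 + (0.6) z + (-0.983) z^2 = 0, i.e. a z^2 + b z + c = 0 with a = -0.983, b = 0.6, c = 1.
Discriminant D = b^2 - 4ac = (0.6)^2 - 4*(-0.983)*1 = 0.36 - (-3.932) = 4.292.
D >= 0, so the roots are real: z = (-b +/- sqrt(D)) / (2a) = (-0.6 +/- 2.071714) / (-1.966).
  z_1 = (-0.6 + 2.071714) / (-1.966) = -0.7486,   |z_1| = 0.7486.
  z_2 = (-0.6 - 2.071714) / (-1.966) = 1.359,   |z_2| = 1.359.
Moduli of all roots: 0.7486, 1.3590.
All moduli strictly greater than 1? No.
Verdict: Not invertible.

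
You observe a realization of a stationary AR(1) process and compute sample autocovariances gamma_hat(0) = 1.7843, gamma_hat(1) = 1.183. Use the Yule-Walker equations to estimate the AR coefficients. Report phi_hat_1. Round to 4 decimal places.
\hat\phi_{1} = 0.6630

The Yule-Walker equations for an AR(p) process read, in matrix form,
  Gamma_p phi = r_p,   with   (Gamma_p)_{ij} = gamma(|i - j|),
                       (r_p)_i = gamma(i),   i,j = 1..p.
Substitute the sample gammas (Toeplitz matrix and right-hand side of size 1):
  Gamma_p = [[1.7843]]
  r_p     = [1.183]
With p = 1 this is the single equation gamma(0) phi_1 = gamma(1):
  phi_hat_1 = gamma(1) / gamma(0) = 1.183 / 1.7843 = 0.6630.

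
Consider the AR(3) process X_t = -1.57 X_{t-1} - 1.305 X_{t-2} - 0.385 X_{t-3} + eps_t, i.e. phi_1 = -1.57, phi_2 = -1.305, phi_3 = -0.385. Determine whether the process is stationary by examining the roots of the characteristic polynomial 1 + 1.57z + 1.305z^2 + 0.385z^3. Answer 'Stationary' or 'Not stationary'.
\text{Stationary}

The AR(p) characteristic polynomial is P(z) = 1 + 1.57z + 1.305z^2 + 0.385z^3.
Stationarity requires all roots to lie outside the unit circle, i.e. |z| > 1 for every root.
Degree 3: look for a simple real root z0 first, then factor out (1 - z/z0) and solve the remaining quadratic.
Testing z0 = -2: P(-2) = 1 + (1.57)(-2) + (1.305)(-2)^2 + (0.385)(-2)^3
  = 1 + (-3.14) + (5.22) + (-3.08) = 0.  So z_0 = -2 is a root, |z_0| = 2.
Divide out the factor (1 + 0.5 z) = (1 - z/z0) (since 1/z0 = -0.5):
  P(z) = (1 + 0.5 z)(1 + (1.07) z + (0.77) z^2)
  [check: z-coef 1.07 - (-0.5) = 1.57; z^2-coef 0.77 - (-0.5)(1.07) = 1.305; z^3-coef -(-0.5)(0.77) = 0.385.]
Remaining roots from the quadratic factor 1 + (1.07) z + (0.77) z^2:
  Set 1 + (1.07) z + (0.77) z^2 = 0, i.e. a z^2 + b z + c = 0 with a = 0.77, b = 1.07, c = 1.
  Discriminant D = b^2 - 4ac = (1.07)^2 - 4*(0.77)*1 = 1.1449 - (3.08) = -1.9351.
  D < 0, so the roots are the complex-conjugate pair z = (-b +/- i sqrt(-D)) / (2a) = -0.6948 +/- 0.9033i.
  For a conjugate pair |z|^2 = z * conj(z) = (product of roots) = c/a = 1/(0.77) = 1.298701, so |z| = sqrt(1.298701) = 1.1396 for both roots.
Moduli of all roots: 2.0000, 1.1396, 1.1396.
All moduli strictly greater than 1? Yes.
Verdict: Stationary.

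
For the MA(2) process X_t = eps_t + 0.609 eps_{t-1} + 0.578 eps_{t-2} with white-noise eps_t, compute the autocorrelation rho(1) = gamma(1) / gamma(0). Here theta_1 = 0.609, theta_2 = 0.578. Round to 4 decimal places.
\rho(1) = 0.5636

For an MA(q) process with theta_0 = 1, the autocovariance is
  gamma(k) = sigma^2 * sum_{i=0..q-k} theta_i * theta_{i+k},
and rho(k) = gamma(k) / gamma(0). Sigma^2 cancels.
  numerator   = (1)*(0.609) + (0.609)*(0.578) = 0.961002.
  denominator = (1)^2 + (0.609)^2 + (0.578)^2 = 1.704965.
  rho(1) = 0.961002 / 1.704965 = 0.5636.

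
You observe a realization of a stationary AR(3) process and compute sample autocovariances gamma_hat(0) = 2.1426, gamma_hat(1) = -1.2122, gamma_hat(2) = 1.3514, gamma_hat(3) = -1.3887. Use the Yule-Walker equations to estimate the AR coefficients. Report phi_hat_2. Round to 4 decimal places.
\hat\phi_{2} = 0.3450

The Yule-Walker equations for an AR(p) process read, in matrix form,
  Gamma_p phi = r_p,   with   (Gamma_p)_{ij} = gamma(|i - j|),
                       (r_p)_i = gamma(i),   i,j = 1..p.
Substitute the sample gammas (Toeplitz matrix and right-hand side of size 3):
  Gamma_p = [[2.1426, -1.2122, 1.3514], [-1.2122, 2.1426, -1.2122], [1.3514, -1.2122, 2.1426]]
  r_p     = [-1.2122, 1.3514, -1.3887]
Written out (R1..R3):
  (R1) 2.1426 phi_1 - 1.2122 phi_2 + 1.3514 phi_3 = -1.2122
  (R2) -1.2122 phi_1 + 2.1426 phi_2 - 1.2122 phi_3 = 1.3514
  (R3) 1.3514 phi_1 - 1.2122 phi_2 + 2.1426 phi_3 = -1.3887
Gaussian elimination:
  R2 <- R2 - (-1.2122/2.1426) R1 = R2 - (-0.565761) R1:  1.456784 phi_2 - 0.44763 phi_3 = 0.665584
  R3 <- R3 - (1.3514/2.1426) R1 = R3 - (0.630729) R1:  -0.44763 phi_2 + 1.290233 phi_3 = -0.62413
  R3 <- R3 - (-0.44763/1.456784) R2 = R3 - (-0.307273) R2:  1.152688 phi_3 = -0.419614
Back-substitution:
  phi_hat_3 = -0.419614 / 1.152688 = -0.364031
  phi_hat_2 = (0.665584 - (-0.44763)(-0.364031)) / 1.456784 = 0.345029
  phi_hat_1 = (-1.2122 - (-1.2122)(0.345029) - (1.3514)(-0.364031)) / 2.1426 = -0.140952
So phi_hat = [-0.1410, 0.3450, -0.3640].
Therefore phi_hat_2 = 0.3450.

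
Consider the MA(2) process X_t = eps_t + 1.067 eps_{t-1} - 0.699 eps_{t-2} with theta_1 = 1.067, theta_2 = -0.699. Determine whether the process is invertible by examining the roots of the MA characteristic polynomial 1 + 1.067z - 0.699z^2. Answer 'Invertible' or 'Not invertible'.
\text{Not invertible}

The MA(q) characteristic polynomial is P(z) = 1 + 1.067z - 0.699z^2.
Invertibility requires all roots to lie outside the unit circle, i.e. |z| > 1 for every root.
Set 1 + (1.067) z + (-0.699) z^2 = 0, i.e. a z^2 + b z + c = 0 with a = -0.699, b = 1.067, c = 1.
Discriminant D = b^2 - 4ac = (1.067)^2 - 4*(-0.699)*1 = 1.138489 - (-2.796) = 3.934489.
D >= 0, so the roots are real: z = (-b +/- sqrt(D)) / (2a) = (-1.067 +/- 1.983555) / (-1.398).
  z_1 = (-1.067 + 1.983555) / (-1.398) = -0.6556,   |z_1| = 0.6556.
  z_2 = (-1.067 - 1.983555) / (-1.398) = 2.1821,   |z_2| = 2.1821.
Moduli of all roots: 0.6556, 2.1821.
All moduli strictly greater than 1? No.
Verdict: Not invertible.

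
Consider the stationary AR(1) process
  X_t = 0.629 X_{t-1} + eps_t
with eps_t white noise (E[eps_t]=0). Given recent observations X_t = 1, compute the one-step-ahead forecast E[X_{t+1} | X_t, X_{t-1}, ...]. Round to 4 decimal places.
E[X_{t+1} \mid \mathcal F_t] = 0.6290

For an AR(p) model X_t = c + sum_i phi_i X_{t-i} + eps_t, the
one-step-ahead conditional mean is
  E[X_{t+1} | X_t, ...] = c + sum_i phi_i X_{t+1-i}.
Substitute known values:
  E[X_{t+1} | ...] = (0.629) * (1)
                   = 0.6290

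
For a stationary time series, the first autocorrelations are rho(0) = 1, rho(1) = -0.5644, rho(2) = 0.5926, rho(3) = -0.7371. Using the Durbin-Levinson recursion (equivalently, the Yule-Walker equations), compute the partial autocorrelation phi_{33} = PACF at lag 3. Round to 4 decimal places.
\phi_{33} = -0.5430

The PACF at lag k is phi_{kk}, the last component of the solution
to the Yule-Walker system G_k phi = r_k where
  (G_k)_{ij} = rho(|i - j|), (r_k)_i = rho(i), i,j = 1..k.
Equivalently, Durbin-Levinson gives phi_{kk} iteratively:
  phi_{11} = rho(1)
  phi_{kk} = [rho(k) - sum_{j=1..k-1} phi_{k-1,j} rho(k-j)]
            / [1 - sum_{j=1..k-1} phi_{k-1,j} rho(j)],
  phi_{k,j} = phi_{k-1,j} - phi_{kk} phi_{k-1,k-j},  j = 1..k-1.
Step k = 1:
  phi_11 = rho(1) = -0.5644.
Step k = 2:
  phi_22 = [rho(2) - phi_11 rho(1)] / [1 - phi_11 rho(1)] = [0.5926 - (-0.5644)(-0.5644)] / [1 - (-0.5644)(-0.5644)]
         = 0.27405264 / 0.68145264 = 0.402159.
  Update: phi_21 = phi_11 - phi_22 phi_11 = -0.5644 - (0.402159)(-0.5644) = -0.337421.
Step k = 3:
  phi_33 = [rho(3) - phi_21 rho(2) - phi_22 rho(1)] / [1 - phi_21 rho(1) - phi_22 rho(2)]
    numerator   = -0.7371 - (-0.337421)(0.5926) - (0.402159)(-0.5644) = -0.31016539
    denominator = 1 - (-0.337421)(-0.5644) - (0.402159)(0.5926) = 0.57123977
  phi_33 = -0.31016539 / 0.57123977 = -0.543.
Therefore phi_{33} = -0.5430.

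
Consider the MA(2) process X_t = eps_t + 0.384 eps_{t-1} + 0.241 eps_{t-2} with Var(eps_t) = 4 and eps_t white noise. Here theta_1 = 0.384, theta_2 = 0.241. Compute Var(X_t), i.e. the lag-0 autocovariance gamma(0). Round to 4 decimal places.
\gamma(0) = 4.8221

For an MA(q) process X_t = eps_t + sum_i theta_i eps_{t-i} with
Var(eps_t) = sigma^2, the variance is
  gamma(0) = sigma^2 * (1 + sum_i theta_i^2).
  sum_i theta_i^2 = (0.384)^2 + (0.241)^2 = 0.147456 + 0.058081 = 0.205537.
  gamma(0) = 4 * (1 + 0.205537) = 4 * 1.205537 = 4.822148, which rounds to 4.8221.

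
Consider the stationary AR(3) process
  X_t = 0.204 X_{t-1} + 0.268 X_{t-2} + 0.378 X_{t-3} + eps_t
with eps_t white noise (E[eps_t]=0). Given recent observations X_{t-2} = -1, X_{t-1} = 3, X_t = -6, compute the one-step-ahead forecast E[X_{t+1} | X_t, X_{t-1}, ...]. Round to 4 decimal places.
E[X_{t+1} \mid \mathcal F_t] = -0.7980

For an AR(p) model X_t = c + sum_i phi_i X_{t-i} + eps_t, the
one-step-ahead conditional mean is
  E[X_{t+1} | X_t, ...] = c + sum_i phi_i X_{t+1-i}.
Substitute known values:
  E[X_{t+1} | ...] = (0.204) * (-6) + (0.268) * (3) + (0.378) * (-1)
                   = -0.7980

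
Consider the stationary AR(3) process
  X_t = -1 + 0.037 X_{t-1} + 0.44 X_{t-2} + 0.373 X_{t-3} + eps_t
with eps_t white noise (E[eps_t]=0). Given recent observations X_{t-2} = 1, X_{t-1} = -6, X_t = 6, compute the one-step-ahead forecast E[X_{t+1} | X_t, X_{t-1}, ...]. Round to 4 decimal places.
E[X_{t+1} \mid \mathcal F_t] = -3.0450

For an AR(p) model X_t = c + sum_i phi_i X_{t-i} + eps_t, the
one-step-ahead conditional mean is
  E[X_{t+1} | X_t, ...] = c + sum_i phi_i X_{t+1-i}.
Substitute known values:
  E[X_{t+1} | ...] = -1 + (0.037) * (6) + (0.44) * (-6) + (0.373) * (1)
                   = -3.0450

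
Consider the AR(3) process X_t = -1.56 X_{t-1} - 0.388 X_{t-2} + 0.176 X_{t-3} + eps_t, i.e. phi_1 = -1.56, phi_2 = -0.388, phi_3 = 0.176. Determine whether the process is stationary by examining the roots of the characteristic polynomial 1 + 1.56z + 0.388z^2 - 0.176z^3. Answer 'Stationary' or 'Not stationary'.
\text{Stationary}

The AR(p) characteristic polynomial is P(z) = 1 + 1.56z + 0.388z^2 - 0.176z^3.
Stationarity requires all roots to lie outside the unit circle, i.e. |z| > 1 for every root.
Degree 3: look for a simple real root z0 first, then factor out (1 - z/z0) and solve the remaining quadratic.
Testing z0 = -1.25: P(-1.25) = 1 + (1.56)(-1.25) + (0.388)(-1.25)^2 + (-0.176)(-1.25)^3
  = 1 + (-1.95) + (0.60625) + (0.34375) = 0.  So z_0 = -1.25 is a root, |z_0| = 1.25.
Divide out the factor (1 + 0.8 z) = (1 - z/z0) (since 1/z0 = -0.8):
  P(z) = (1 + 0.8 z)(1 + (0.76) z + (-0.22) z^2)
  [check: z-coef 0.76 - (-0.8) = 1.56; z^2-coef -0.22 - (-0.8)(0.76) = 0.388; z^3-coef -(-0.8)(-0.22) = -0.176.]
Remaining roots from the quadratic factor 1 + (0.76) z + (-0.22) z^2:
  Set 1 + (0.76) z + (-0.22) z^2 = 0, i.e. a z^2 + b z + c = 0 with a = -0.22, b = 0.76, c = 1.
  Discriminant D = b^2 - 4ac = (0.76)^2 - 4*(-0.22)*1 = 0.5776 - (-0.88) = 1.4576.
  D >= 0, so the roots are real: z = (-b +/- sqrt(D)) / (2a) = (-0.76 +/- 1.207311) / (-0.44).
    z_1 = (-0.76 + 1.207311) / (-0.44) = -1.0166,   |z_1| = 1.0166.
    z_2 = (-0.76 - 1.207311) / (-0.44) = 4.4712,   |z_2| = 4.4712.
Moduli of all roots: 1.2500, 1.0166, 4.4712.
All moduli strictly greater than 1? Yes.
Verdict: Stationary.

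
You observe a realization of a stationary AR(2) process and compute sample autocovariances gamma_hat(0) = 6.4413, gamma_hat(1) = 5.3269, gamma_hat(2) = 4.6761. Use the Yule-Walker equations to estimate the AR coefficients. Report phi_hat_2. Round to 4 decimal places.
\hat\phi_{2} = 0.1330

The Yule-Walker equations for an AR(p) process read, in matrix form,
  Gamma_p phi = r_p,   with   (Gamma_p)_{ij} = gamma(|i - j|),
                       (r_p)_i = gamma(i),   i,j = 1..p.
Substitute the sample gammas (Toeplitz matrix and right-hand side of size 2):
  Gamma_p = [[6.4413, 5.3269], [5.3269, 6.4413]]
  r_p     = [5.3269, 4.6761]
Written out:
  6.4413 phi_1 + 5.3269 phi_2 = 5.3269
  5.3269 phi_1 + 6.4413 phi_2 = 4.6761
Solve by Cramer's rule:
  det = gamma(0)^2 - gamma(1)^2 = (6.4413)^2 - (5.3269)^2 = 41.49034569 - 28.37586361 = 13.11448208
  phi_hat_1 = [gamma(1) gamma(0) - gamma(1) gamma(2)] / det = [(5.3269)(6.4413) - (5.3269)(4.6761)] / 13.11448208 = 9.40304388 / 13.11448208 = 0.717
  phi_hat_2 = [gamma(0) gamma(2) - gamma(1)^2] / det = [(6.4413)(4.6761) - (5.3269)^2] / 13.11448208 = 1.74429932 / 13.11448208 = 0.133
So phi_hat = [0.7170, 0.1330].
Therefore phi_hat_2 = 0.1330.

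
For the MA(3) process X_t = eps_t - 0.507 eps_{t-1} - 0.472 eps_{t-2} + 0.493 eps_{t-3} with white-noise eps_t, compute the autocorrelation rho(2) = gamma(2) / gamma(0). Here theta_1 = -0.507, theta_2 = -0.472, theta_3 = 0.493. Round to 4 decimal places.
\rho(2) = -0.4190

For an MA(q) process with theta_0 = 1, the autocovariance is
  gamma(k) = sigma^2 * sum_{i=0..q-k} theta_i * theta_{i+k},
and rho(k) = gamma(k) / gamma(0). Sigma^2 cancels.
  numerator   = (1)*(-0.472) + (-0.507)*(0.493) = -0.721951.
  denominator = (1)^2 + (-0.507)^2 + (-0.472)^2 + (0.493)^2 = 1.722882.
  rho(2) = -0.721951 / 1.722882 = -0.4190.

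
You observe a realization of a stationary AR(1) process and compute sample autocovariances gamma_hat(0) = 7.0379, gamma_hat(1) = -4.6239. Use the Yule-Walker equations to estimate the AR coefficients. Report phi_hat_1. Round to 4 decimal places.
\hat\phi_{1} = -0.6570

The Yule-Walker equations for an AR(p) process read, in matrix form,
  Gamma_p phi = r_p,   with   (Gamma_p)_{ij} = gamma(|i - j|),
                       (r_p)_i = gamma(i),   i,j = 1..p.
Substitute the sample gammas (Toeplitz matrix and right-hand side of size 1):
  Gamma_p = [[7.0379]]
  r_p     = [-4.6239]
With p = 1 this is the single equation gamma(0) phi_1 = gamma(1):
  phi_hat_1 = gamma(1) / gamma(0) = -4.6239 / 7.0379 = -0.6570.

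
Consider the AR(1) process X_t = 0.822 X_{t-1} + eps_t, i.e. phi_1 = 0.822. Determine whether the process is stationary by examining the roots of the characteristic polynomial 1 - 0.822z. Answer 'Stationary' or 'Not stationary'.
\text{Stationary}

The AR(p) characteristic polynomial is P(z) = 1 - 0.822z.
Stationarity requires all roots to lie outside the unit circle, i.e. |z| > 1 for every root.
This is linear in z: 1 + (-0.822) z = 0  =>  z = -1/(-0.822) = 1.216545,  |z| = 1.216545.
Moduli of all roots: 1.2165.
All moduli strictly greater than 1? Yes.
Verdict: Stationary.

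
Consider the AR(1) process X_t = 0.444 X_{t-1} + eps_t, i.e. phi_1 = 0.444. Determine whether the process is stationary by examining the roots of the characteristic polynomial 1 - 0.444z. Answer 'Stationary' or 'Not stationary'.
\text{Stationary}

The AR(p) characteristic polynomial is P(z) = 1 - 0.444z.
Stationarity requires all roots to lie outside the unit circle, i.e. |z| > 1 for every root.
This is linear in z: 1 + (-0.444) z = 0  =>  z = -1/(-0.444) = 2.252252,  |z| = 2.252252.
Moduli of all roots: 2.2523.
All moduli strictly greater than 1? Yes.
Verdict: Stationary.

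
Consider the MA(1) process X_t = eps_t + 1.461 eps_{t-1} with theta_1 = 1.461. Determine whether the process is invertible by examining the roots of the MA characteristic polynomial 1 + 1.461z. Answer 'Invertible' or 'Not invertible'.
\text{Not invertible}

The MA(q) characteristic polynomial is P(z) = 1 + 1.461z.
Invertibility requires all roots to lie outside the unit circle, i.e. |z| > 1 for every root.
This is linear in z: 1 + (1.461) z = 0  =>  z = -1/(1.461) = -0.684463,  |z| = 0.684463.
Moduli of all roots: 0.6845.
All moduli strictly greater than 1? No.
Verdict: Not invertible.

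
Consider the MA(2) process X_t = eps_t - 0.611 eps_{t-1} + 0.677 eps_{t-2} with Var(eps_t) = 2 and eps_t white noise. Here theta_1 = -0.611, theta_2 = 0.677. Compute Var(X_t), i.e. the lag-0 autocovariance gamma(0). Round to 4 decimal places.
\gamma(0) = 3.6633

For an MA(q) process X_t = eps_t + sum_i theta_i eps_{t-i} with
Var(eps_t) = sigma^2, the variance is
  gamma(0) = sigma^2 * (1 + sum_i theta_i^2).
  sum_i theta_i^2 = (-0.611)^2 + (0.677)^2 = 0.373321 + 0.458329 = 0.83165.
  gamma(0) = 2 * (1 + 0.83165) = 2 * 1.83165 = 3.6633.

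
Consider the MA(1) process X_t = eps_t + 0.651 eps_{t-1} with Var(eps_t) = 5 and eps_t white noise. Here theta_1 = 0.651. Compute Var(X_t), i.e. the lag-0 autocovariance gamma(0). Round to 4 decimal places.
\gamma(0) = 7.1190

For an MA(q) process X_t = eps_t + sum_i theta_i eps_{t-i} with
Var(eps_t) = sigma^2, the variance is
  gamma(0) = sigma^2 * (1 + sum_i theta_i^2).
  sum_i theta_i^2 = (0.651)^2 = 0.423801.
  gamma(0) = 5 * (1 + 0.423801) = 5 * 1.423801 = 7.119005, which rounds to 7.1190.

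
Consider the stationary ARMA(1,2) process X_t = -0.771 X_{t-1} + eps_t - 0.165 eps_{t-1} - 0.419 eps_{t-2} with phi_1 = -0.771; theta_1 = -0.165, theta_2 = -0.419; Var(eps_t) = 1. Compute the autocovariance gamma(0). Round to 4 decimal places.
\gamma(0) = 2.1020

Multiply the model equation by X_{t-k} and take expectations. With theta_0 = psi_0 = 1 and psi_j the MA(infinity) weights, this gives
  gamma(k) - sum_i phi_i gamma(k-i) = c_k,
  c_k = sigma^2 * sum_{j=k..q} theta_j psi_{j-k}   (c_k = 0 for k > q),
using gamma(-m) = gamma(m).
psi-weights needed (psi_j = theta_j + sum_i phi_i psi_{j-i}):
  psi_1 = theta_1 + phi_1 = -0.165 + (-0.771) = -0.936
  psi_2 = theta_2 + phi_1 psi_1 = -0.419 + (-0.771)(-0.936) = 0.302656
Right-hand sides:
  c_0 = sigma^2 (1 + theta_1 psi_1 + theta_2 psi_2) = 1 * (1 + (-0.165)(-0.936) + (-0.419)(0.302656)) = 1 * 1.027627 = 1.027627
  c_1 = sigma^2 (theta_1 + theta_2 psi_1) = 1 * (-0.165 + (-0.419)(-0.936)) = 0.227184
  c_2 = sigma^2 theta_2 = 1 * (-0.419) = -0.419
Equations for k = 0 and k = 1 (AR order 1):
  gamma(0) = phi_1 gamma(1) + c_0
  gamma(1) = phi_1 gamma(0) + c_1
Substituting the second into the first: gamma(0) (1 - phi_1^2) = c_0 + phi_1 c_1, so
  gamma(0) = (c_0 + phi_1 c_1) / (1 - phi_1^2) = (1.027627 + (-0.771)(0.227184)) / (1 - (-0.771)^2) = 0.852468 / 0.405559 = 2.101959.
Therefore gamma(0) = 2.1020 (to 4 decimal places).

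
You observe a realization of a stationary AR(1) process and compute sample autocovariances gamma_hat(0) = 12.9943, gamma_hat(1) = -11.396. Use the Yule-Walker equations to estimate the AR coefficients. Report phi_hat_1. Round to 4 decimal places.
\hat\phi_{1} = -0.8770

The Yule-Walker equations for an AR(p) process read, in matrix form,
  Gamma_p phi = r_p,   with   (Gamma_p)_{ij} = gamma(|i - j|),
                       (r_p)_i = gamma(i),   i,j = 1..p.
Substitute the sample gammas (Toeplitz matrix and right-hand side of size 1):
  Gamma_p = [[12.9943]]
  r_p     = [-11.396]
With p = 1 this is the single equation gamma(0) phi_1 = gamma(1):
  phi_hat_1 = gamma(1) / gamma(0) = -11.396 / 12.9943 = -0.8770.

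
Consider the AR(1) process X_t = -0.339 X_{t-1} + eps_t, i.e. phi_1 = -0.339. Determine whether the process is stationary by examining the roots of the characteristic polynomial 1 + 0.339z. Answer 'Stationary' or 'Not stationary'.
\text{Stationary}

The AR(p) characteristic polynomial is P(z) = 1 + 0.339z.
Stationarity requires all roots to lie outside the unit circle, i.e. |z| > 1 for every root.
This is linear in z: 1 + (0.339) z = 0  =>  z = -1/(0.339) = -2.949853,  |z| = 2.949853.
Moduli of all roots: 2.9499.
All moduli strictly greater than 1? Yes.
Verdict: Stationary.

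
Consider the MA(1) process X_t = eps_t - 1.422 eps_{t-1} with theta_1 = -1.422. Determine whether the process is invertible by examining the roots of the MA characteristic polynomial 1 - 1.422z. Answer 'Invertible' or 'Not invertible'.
\text{Not invertible}

The MA(q) characteristic polynomial is P(z) = 1 - 1.422z.
Invertibility requires all roots to lie outside the unit circle, i.e. |z| > 1 for every root.
This is linear in z: 1 + (-1.422) z = 0  =>  z = -1/(-1.422) = 0.703235,  |z| = 0.703235.
Moduli of all roots: 0.7032.
All moduli strictly greater than 1? No.
Verdict: Not invertible.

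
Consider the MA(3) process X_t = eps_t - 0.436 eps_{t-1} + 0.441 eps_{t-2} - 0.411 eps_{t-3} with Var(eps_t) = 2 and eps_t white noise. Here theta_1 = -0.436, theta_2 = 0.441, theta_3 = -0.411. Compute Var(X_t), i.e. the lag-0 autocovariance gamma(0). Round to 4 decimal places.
\gamma(0) = 3.1070

For an MA(q) process X_t = eps_t + sum_i theta_i eps_{t-i} with
Var(eps_t) = sigma^2, the variance is
  gamma(0) = sigma^2 * (1 + sum_i theta_i^2).
  sum_i theta_i^2 = (-0.436)^2 + (0.441)^2 + (-0.411)^2 = 0.190096 + 0.194481 + 0.168921 = 0.553498.
  gamma(0) = 2 * (1 + 0.553498) = 2 * 1.553498 = 3.106996, which rounds to 3.1070.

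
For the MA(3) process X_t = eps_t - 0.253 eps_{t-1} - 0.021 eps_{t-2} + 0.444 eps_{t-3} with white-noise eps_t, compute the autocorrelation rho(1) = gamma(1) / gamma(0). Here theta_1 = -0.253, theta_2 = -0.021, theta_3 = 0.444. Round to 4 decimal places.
\rho(1) = -0.2037

For an MA(q) process with theta_0 = 1, the autocovariance is
  gamma(k) = sigma^2 * sum_{i=0..q-k} theta_i * theta_{i+k},
and rho(k) = gamma(k) / gamma(0). Sigma^2 cancels.
  numerator   = (1)*(-0.253) + (-0.253)*(-0.021) + (-0.021)*(0.444) = -0.257011.
  denominator = (1)^2 + (-0.253)^2 + (-0.021)^2 + (0.444)^2 = 1.261586.
  rho(1) = -0.257011 / 1.261586 = -0.2037.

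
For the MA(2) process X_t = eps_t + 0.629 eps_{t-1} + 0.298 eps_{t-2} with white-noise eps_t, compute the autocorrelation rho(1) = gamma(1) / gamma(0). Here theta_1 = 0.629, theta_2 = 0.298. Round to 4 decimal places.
\rho(1) = 0.5500

For an MA(q) process with theta_0 = 1, the autocovariance is
  gamma(k) = sigma^2 * sum_{i=0..q-k} theta_i * theta_{i+k},
and rho(k) = gamma(k) / gamma(0). Sigma^2 cancels.
  numerator   = (1)*(0.629) + (0.629)*(0.298) = 0.816442.
  denominator = (1)^2 + (0.629)^2 + (0.298)^2 = 1.484445.
  rho(1) = 0.816442 / 1.484445 = 0.5500.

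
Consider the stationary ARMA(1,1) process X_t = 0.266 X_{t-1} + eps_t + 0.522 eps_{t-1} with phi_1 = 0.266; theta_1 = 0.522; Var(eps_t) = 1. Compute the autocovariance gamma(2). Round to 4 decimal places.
\gamma(2) = 0.2569

Multiply the model equation by X_{t-k} and take expectations. With theta_0 = psi_0 = 1 and psi_j the MA(infinity) weights, this gives
  gamma(k) - sum_i phi_i gamma(k-i) = c_k,
  c_k = sigma^2 * sum_{j=k..q} theta_j psi_{j-k}   (c_k = 0 for k > q),
using gamma(-m) = gamma(m).
psi-weights needed (psi_j = theta_j + sum_i phi_i psi_{j-i}):
  psi_1 = theta_1 + phi_1 = 0.522 + (0.266) = 0.788
Right-hand sides:
  c_0 = sigma^2 (1 + theta_1 psi_1) = 1 * (1 + (0.522)(0.788)) = 1 * 1.411336 = 1.411336
  c_1 = sigma^2 theta_1 = 1 * (0.522) = 0.522
  c_2 = 0
Equations for k = 0 and k = 1 (AR order 1):
  gamma(0) = phi_1 gamma(1) + c_0
  gamma(1) = phi_1 gamma(0) + c_1
Substituting the second into the first: gamma(0) (1 - phi_1^2) = c_0 + phi_1 c_1, so
  gamma(0) = (c_0 + phi_1 c_1) / (1 - phi_1^2) = (1.411336 + (0.266)(0.522)) / (1 - (0.266)^2) = 1.550188 / 0.929244 = 1.668225.
  gamma(1) = phi_1 gamma(0) + c_1 = (0.266)(1.668225) + (0.522) = 0.965748.
For k = 2 (> q): gamma(2) = phi_1 gamma(1) = (0.266)(0.965748) = 0.256889.
Therefore gamma(2) = 0.2569 (to 4 decimal places).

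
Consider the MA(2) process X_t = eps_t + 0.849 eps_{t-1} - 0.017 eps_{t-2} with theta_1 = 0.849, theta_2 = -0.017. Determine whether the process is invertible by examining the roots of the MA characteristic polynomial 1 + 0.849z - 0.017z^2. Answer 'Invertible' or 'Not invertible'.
\text{Invertible}

The MA(q) characteristic polynomial is P(z) = 1 + 0.849z - 0.017z^2.
Invertibility requires all roots to lie outside the unit circle, i.e. |z| > 1 for every root.
Set 1 + (0.849) z + (-0.017) z^2 = 0, i.e. a z^2 + b z + c = 0 with a = -0.017, b = 0.849, c = 1.
Discriminant D = b^2 - 4ac = (0.849)^2 - 4*(-0.017)*1 = 0.720801 - (-0.068) = 0.788801.
D >= 0, so the roots are real: z = (-b +/- sqrt(D)) / (2a) = (-0.849 +/- 0.888145) / (-0.034).
  z_1 = (-0.849 + 0.888145) / (-0.034) = -1.1513,   |z_1| = 1.1513.
  z_2 = (-0.849 - 0.888145) / (-0.034) = 51.0925,   |z_2| = 51.0925.
Moduli of all roots: 1.1513, 51.0925.
All moduli strictly greater than 1? Yes.
Verdict: Invertible.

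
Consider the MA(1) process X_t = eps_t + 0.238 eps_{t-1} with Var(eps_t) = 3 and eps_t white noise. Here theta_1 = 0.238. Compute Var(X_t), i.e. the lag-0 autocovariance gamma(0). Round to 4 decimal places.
\gamma(0) = 3.1699

For an MA(q) process X_t = eps_t + sum_i theta_i eps_{t-i} with
Var(eps_t) = sigma^2, the variance is
  gamma(0) = sigma^2 * (1 + sum_i theta_i^2).
  sum_i theta_i^2 = (0.238)^2 = 0.056644.
  gamma(0) = 3 * (1 + 0.056644) = 3 * 1.056644 = 3.169932, which rounds to 3.1699.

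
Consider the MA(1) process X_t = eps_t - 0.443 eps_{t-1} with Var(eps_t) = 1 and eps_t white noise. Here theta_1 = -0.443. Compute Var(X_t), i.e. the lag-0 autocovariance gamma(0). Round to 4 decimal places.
\gamma(0) = 1.1962

For an MA(q) process X_t = eps_t + sum_i theta_i eps_{t-i} with
Var(eps_t) = sigma^2, the variance is
  gamma(0) = sigma^2 * (1 + sum_i theta_i^2).
  sum_i theta_i^2 = (-0.443)^2 = 0.196249.
  gamma(0) = 1 * (1 + 0.196249) = 1 * 1.196249 = 1.196249, which rounds to 1.1962.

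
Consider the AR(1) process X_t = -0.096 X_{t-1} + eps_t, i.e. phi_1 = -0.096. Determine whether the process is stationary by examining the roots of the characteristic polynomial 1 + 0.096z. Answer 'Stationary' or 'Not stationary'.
\text{Stationary}

The AR(p) characteristic polynomial is P(z) = 1 + 0.096z.
Stationarity requires all roots to lie outside the unit circle, i.e. |z| > 1 for every root.
This is linear in z: 1 + (0.096) z = 0  =>  z = -1/(0.096) = -10.416667,  |z| = 10.416667.
Moduli of all roots: 10.4167.
All moduli strictly greater than 1? Yes.
Verdict: Stationary.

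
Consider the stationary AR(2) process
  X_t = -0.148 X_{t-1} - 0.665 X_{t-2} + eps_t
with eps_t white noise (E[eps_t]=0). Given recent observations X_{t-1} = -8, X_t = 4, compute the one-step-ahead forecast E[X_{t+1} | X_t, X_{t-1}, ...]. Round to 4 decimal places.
E[X_{t+1} \mid \mathcal F_t] = 4.7280

For an AR(p) model X_t = c + sum_i phi_i X_{t-i} + eps_t, the
one-step-ahead conditional mean is
  E[X_{t+1} | X_t, ...] = c + sum_i phi_i X_{t+1-i}.
Substitute known values:
  E[X_{t+1} | ...] = (-0.148) * (4) + (-0.665) * (-8)
                   = 4.7280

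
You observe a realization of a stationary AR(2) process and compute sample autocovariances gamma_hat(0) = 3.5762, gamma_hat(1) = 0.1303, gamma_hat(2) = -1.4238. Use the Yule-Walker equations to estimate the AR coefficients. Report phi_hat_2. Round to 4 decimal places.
\hat\phi_{2} = -0.4000

The Yule-Walker equations for an AR(p) process read, in matrix form,
  Gamma_p phi = r_p,   with   (Gamma_p)_{ij} = gamma(|i - j|),
                       (r_p)_i = gamma(i),   i,j = 1..p.
Substitute the sample gammas (Toeplitz matrix and right-hand side of size 2):
  Gamma_p = [[3.5762, 0.1303], [0.1303, 3.5762]]
  r_p     = [0.1303, -1.4238]
Written out:
  3.5762 phi_1 + 0.1303 phi_2 = 0.1303
  0.1303 phi_1 + 3.5762 phi_2 = -1.4238
Solve by Cramer's rule:
  det = gamma(0)^2 - gamma(1)^2 = (3.5762)^2 - (0.1303)^2 = 12.78920644 - 0.01697809 = 12.77222835
  phi_hat_1 = [gamma(1) gamma(0) - gamma(1) gamma(2)] / det = [(0.1303)(3.5762) - (0.1303)(-1.4238)] / 12.77222835 = 0.6515 / 12.77222835 = 0.051
  phi_hat_2 = [gamma(0) gamma(2) - gamma(1)^2] / det = [(3.5762)(-1.4238) - (0.1303)^2] / 12.77222835 = -5.10877165 / 12.77222835 = -0.4
So phi_hat = [0.0510, -0.4000].
Therefore phi_hat_2 = -0.4000.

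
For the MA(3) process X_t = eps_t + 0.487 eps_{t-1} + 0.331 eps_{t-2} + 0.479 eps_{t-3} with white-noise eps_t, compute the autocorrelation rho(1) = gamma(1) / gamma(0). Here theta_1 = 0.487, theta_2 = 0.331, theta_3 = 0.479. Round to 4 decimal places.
\rho(1) = 0.5118

For an MA(q) process with theta_0 = 1, the autocovariance is
  gamma(k) = sigma^2 * sum_{i=0..q-k} theta_i * theta_{i+k},
and rho(k) = gamma(k) / gamma(0). Sigma^2 cancels.
  numerator   = (1)*(0.487) + (0.487)*(0.331) + (0.331)*(0.479) = 0.806746.
  denominator = (1)^2 + (0.487)^2 + (0.331)^2 + (0.479)^2 = 1.576171.
  rho(1) = 0.806746 / 1.576171 = 0.5118.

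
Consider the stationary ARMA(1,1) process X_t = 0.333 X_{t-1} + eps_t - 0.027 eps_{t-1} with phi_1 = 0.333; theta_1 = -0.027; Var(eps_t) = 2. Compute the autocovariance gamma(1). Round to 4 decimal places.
\gamma(1) = 0.6821

Multiply the model equation by X_{t-k} and take expectations. With theta_0 = psi_0 = 1 and psi_j the MA(infinity) weights, this gives
  gamma(k) - sum_i phi_i gamma(k-i) = c_k,
  c_k = sigma^2 * sum_{j=k..q} theta_j psi_{j-k}   (c_k = 0 for k > q),
using gamma(-m) = gamma(m).
psi-weights needed (psi_j = theta_j + sum_i phi_i psi_{j-i}):
  psi_1 = theta_1 + phi_1 = -0.027 + (0.333) = 0.306
Right-hand sides:
  c_0 = sigma^2 (1 + theta_1 psi_1) = 2 * (1 + (-0.027)(0.306)) = 2 * 0.991738 = 1.983476
  c_1 = sigma^2 theta_1 = 2 * (-0.027) = -0.054
  c_2 = 0
Equations for k = 0 and k = 1 (AR order 1):
  gamma(0) = phi_1 gamma(1) + c_0
  gamma(1) = phi_1 gamma(0) + c_1
Substituting the second into the first: gamma(0) (1 - phi_1^2) = c_0 + phi_1 c_1, so
  gamma(0) = (c_0 + phi_1 c_1) / (1 - phi_1^2) = (1.983476 + (0.333)(-0.054)) / (1 - (0.333)^2) = 1.965494 / 0.889111 = 2.210628.
  gamma(1) = phi_1 gamma(0) + c_1 = (0.333)(2.210628) + (-0.054) = 0.682139.
Therefore gamma(1) = 0.6821 (to 4 decimal places).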